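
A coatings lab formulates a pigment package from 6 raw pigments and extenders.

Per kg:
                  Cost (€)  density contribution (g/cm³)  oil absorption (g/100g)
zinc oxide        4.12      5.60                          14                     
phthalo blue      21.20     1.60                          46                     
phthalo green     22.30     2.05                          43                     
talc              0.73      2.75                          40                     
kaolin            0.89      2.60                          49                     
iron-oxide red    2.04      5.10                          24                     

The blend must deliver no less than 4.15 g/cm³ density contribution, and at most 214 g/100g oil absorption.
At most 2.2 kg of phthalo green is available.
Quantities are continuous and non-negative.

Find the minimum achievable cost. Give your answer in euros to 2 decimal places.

Let x1 = kg of zinc oxide, x2 = kg of phthalo blue, x3 = kg of phthalo green, x4 = kg of talc, x5 = kg of kaolin, x6 = kg of iron-oxide red.
Minimise 4.12x1 + 21.2x2 + 22.3x3 + 0.73x4 + 0.89x5 + 2.04x6 with:
  5.6x1 + 1.6x2 + 2.05x3 + 2.75x4 + 2.6x5 + 5.1x6 ≥ 4.15   (density contribution)
  14x1 + 46x2 + 43x3 + 40x4 + 49x5 + 24x6 ≤ 214   (oil absorption)
  x3 ≤ 2.2
  x1, x2, x3, x4, x5, x6 ≥ 0.
The minimum-cost mix takes nothing from zinc oxide, phthalo blue, phthalo green, kaolin, iron-oxide red — only talc. The density contribution requirement is met with equality.
Optimal quantities: talc = 1.509 kg.
Cost = 0.73·1.509 = 1.1016.

€1.10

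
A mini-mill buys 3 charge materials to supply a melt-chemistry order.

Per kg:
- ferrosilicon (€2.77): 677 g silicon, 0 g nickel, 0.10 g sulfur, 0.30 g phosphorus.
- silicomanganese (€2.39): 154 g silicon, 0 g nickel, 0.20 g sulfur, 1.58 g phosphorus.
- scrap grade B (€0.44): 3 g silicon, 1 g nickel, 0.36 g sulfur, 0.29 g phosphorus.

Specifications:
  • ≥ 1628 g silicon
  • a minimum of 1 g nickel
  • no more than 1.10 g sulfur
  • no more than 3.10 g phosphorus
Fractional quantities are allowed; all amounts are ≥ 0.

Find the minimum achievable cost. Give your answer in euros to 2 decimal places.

Treat it as an LP. Let x1 = kg of ferrosilicon, x2 = kg of silicomanganese, x3 = kg of scrap grade B.
min 2.77x1 + 2.39x2 + 0.44x3 subject to:
  677x1 + 154x2 + 3x3 ≥ 1628   (silicon)
  1x3 ≥ 1   (nickel)
  0.1x1 + 0.2x2 + 0.36x3 ≤ 1.1   (sulfur)
  0.3x1 + 1.58x2 + 0.29x3 ≤ 3.1   (phosphorus)
  x1, x2, x3 ≥ 0.
The minimum-cost mix takes nothing from silicomanganese — only ferrosilicon, scrap grade B. The silicon and nickel requirements are met with equality.
That vertex is x1 = 2.4, x3 = 1.
Hence cost = 2.77·2.4 + 0.44·1 = €7.0880.

€7.09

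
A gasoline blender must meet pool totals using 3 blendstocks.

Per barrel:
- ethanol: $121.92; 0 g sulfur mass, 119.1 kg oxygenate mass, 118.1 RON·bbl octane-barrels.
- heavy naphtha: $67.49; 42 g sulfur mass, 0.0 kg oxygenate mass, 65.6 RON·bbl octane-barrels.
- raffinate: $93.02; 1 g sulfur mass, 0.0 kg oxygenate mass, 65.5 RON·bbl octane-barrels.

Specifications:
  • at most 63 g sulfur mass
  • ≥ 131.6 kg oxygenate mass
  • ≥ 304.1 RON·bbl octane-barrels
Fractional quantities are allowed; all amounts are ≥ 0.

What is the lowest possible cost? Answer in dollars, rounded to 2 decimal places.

Let x1 = barrels of ethanol, x2 = barrels of heavy naphtha, x3 = barrels of raffinate.
Minimise 121.92x1 + 67.49x2 + 93.02x3 with:
  42x2 + 1x3 ≤ 63   (sulfur mass)
  119.1x1 ≥ 131.6   (oxygenate mass)
  118.1x1 + 65.6x2 + 65.5x3 ≥ 304.1   (octane-barrels)
  x1, x2, x3 ≥ 0.
At the optimum only ethanol, heavy naphtha are positive (raffinate = 0). The sulfur mass and octane-barrels requirements are met with equality.
So ethanol = 1.74174 barrels, heavy naphtha = 1.5 barrels.
Cost = 121.92·1.74174 + 67.49·1.5 = 313.5879.

$313.59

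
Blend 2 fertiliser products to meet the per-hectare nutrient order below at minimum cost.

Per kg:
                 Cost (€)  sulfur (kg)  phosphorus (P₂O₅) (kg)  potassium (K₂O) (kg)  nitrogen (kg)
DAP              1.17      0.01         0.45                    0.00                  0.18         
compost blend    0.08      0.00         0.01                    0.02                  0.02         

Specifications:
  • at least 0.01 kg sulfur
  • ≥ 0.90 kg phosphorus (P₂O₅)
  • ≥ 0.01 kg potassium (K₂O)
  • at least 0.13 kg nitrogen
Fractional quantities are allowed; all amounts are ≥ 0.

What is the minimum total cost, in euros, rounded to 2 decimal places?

€2.37

Set it up as a linear program. Let x1 = kg of DAP, x2 = kg of compost blend.
min 1.17x1 + 0.08x2 s.t.:
  0.01x1 ≥ 0.01   (sulfur)
  0.45x1 + 0.01x2 ≥ 0.9   (phosphorus (P₂O₅))
  0.02x2 ≥ 0.01   (potassium (K₂O))
  0.18x1 + 0.02x2 ≥ 0.13   (nitrogen)
  x1, x2 ≥ 0.
Both inputs are positive at the optimum. The phosphorus (P₂O₅) and potassium (K₂O) requirements are met with equality.
So DAP = 1.989 kg, compost blend = 0.5 kg.
Objective = 1.17·1.989 + 0.08·0.5 = 2.3671.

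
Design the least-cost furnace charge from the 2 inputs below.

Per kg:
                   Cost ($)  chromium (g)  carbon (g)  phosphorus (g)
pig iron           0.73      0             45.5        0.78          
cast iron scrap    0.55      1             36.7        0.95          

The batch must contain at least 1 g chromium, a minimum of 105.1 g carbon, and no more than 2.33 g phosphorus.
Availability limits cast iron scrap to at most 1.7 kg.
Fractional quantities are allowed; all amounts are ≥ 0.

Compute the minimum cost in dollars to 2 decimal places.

$1.62

Set it up as a linear program. Let x1 = kg of pig iron, x2 = kg of cast iron scrap.
Minimise 0.73x1 + 0.55x2 s.t.:
  1x2 ≥ 1   (chromium)
  45.5x1 + 36.7x2 ≥ 105.1   (carbon)
  0.78x1 + 0.95x2 ≤ 2.33   (phosphorus)
  x2 ≤ 1.7
  x1, x2 ≥ 0.
Both inputs are positive at the optimum. There the carbon and phosphorus constraints are tight.
So pig iron = 0.9818 kg, cast iron scrap = 1.646 kg.
Hence cost = 0.73·0.9818 + 0.55·1.646 = $1.6220.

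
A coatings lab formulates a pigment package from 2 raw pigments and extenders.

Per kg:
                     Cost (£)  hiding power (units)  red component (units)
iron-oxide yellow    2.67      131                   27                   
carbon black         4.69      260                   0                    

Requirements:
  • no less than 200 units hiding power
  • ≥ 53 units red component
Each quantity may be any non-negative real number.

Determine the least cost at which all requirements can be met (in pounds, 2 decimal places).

Treat it as an LP. Let x1 = kg of iron-oxide yellow, x2 = kg of carbon black.
min 2.67x1 + 4.69x2 s.t.:
  131x1 + 260x2 ≥ 200   (hiding power)
  27x1 ≥ 53   (red component)
  x1, x2 ≥ 0.
The cheapest feasible vertex uses only iron-oxide yellow; carbon black is not used. The red component requirement is met with equality.
Optimal quantities: iron-oxide yellow = 1.963 kg.
Objective = 2.67·1.963 = 5.2412.

£5.24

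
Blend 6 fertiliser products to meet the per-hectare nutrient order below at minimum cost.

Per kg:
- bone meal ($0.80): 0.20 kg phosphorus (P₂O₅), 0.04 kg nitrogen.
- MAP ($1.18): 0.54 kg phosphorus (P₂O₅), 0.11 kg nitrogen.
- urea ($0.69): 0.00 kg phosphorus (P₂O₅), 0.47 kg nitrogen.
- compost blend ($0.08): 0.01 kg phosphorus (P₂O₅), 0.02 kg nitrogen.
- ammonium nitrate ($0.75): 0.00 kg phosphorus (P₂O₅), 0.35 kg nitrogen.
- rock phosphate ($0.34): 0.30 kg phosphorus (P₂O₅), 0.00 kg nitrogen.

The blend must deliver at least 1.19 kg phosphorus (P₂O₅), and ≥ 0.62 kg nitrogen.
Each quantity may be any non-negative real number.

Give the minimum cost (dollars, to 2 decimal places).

Treat it as an LP. Let x1 = kg of bone meal, x2 = kg of MAP, x3 = kg of urea, x4 = kg of compost blend, x5 = kg of ammonium nitrate, x6 = kg of rock phosphate.
Minimise 0.8x1 + 1.18x2 + 0.69x3 + 0.08x4 + 0.75x5 + 0.34x6 s.t.:
  0.2x1 + 0.54x2 + 0.01x4 + 0.3x6 ≥ 1.19   (phosphorus (P₂O₅))
  0.04x1 + 0.11x2 + 0.47x3 + 0.02x4 + 0.35x5 ≥ 0.62   (nitrogen)
  x1, x2, x3, x4, x5, x6 ≥ 0.
The cheapest feasible vertex uses only urea, rock phosphate; bone meal, MAP, compost blend, ammonium nitrate are not used. Binding constraints: phosphorus (P₂O₅) and nitrogen.
Solving gives x3 = 1.319, x6 = 3.967.
Cost = 0.69·1.319 + 0.34·3.967 = 2.2589.

$2.26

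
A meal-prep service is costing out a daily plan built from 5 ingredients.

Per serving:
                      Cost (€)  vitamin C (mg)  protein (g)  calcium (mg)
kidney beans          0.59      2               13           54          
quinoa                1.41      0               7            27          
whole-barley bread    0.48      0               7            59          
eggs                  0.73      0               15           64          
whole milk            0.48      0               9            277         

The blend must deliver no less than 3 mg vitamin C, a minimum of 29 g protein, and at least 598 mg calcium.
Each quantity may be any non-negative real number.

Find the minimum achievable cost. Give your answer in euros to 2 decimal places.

Let x1 = servings of kidney beans, x2 = servings of quinoa, x3 = servings of whole-barley bread, x4 = servings of eggs, x5 = servings of whole milk.
Minimise 0.59x1 + 1.41x2 + 0.48x3 + 0.73x4 + 0.48x5 s.t.:
  2x1 ≥ 3   (vitamin C)
  13x1 + 7x2 + 7x3 + 15x4 + 9x5 ≥ 29   (protein)
  54x1 + 27x2 + 59x3 + 64x4 + 277x5 ≥ 598   (calcium)
  x1, x2, x3, x4, x5 ≥ 0.
The optimal basis is {kidney beans, whole milk}; quinoa, whole-barley bread, eggs drop out. There the vitamin C and calcium constraints are tight.
Optimal quantities: kidney beans = 1.5 servings, whole milk = 1.866 servings.
Cost = 0.59·1.5 + 0.48·1.866 = 1.7807.

€1.78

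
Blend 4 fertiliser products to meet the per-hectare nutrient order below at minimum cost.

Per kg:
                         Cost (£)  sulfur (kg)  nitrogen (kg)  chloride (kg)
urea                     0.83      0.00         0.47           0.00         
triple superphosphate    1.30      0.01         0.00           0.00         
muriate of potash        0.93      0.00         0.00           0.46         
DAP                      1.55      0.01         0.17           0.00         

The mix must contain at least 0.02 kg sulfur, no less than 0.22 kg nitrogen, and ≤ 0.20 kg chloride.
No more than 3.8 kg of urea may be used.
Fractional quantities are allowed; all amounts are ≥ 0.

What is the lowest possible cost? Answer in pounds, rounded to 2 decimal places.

£2.92

Set it up as a linear program. Let x1 = kg of urea, x2 = kg of triple superphosphate, x3 = kg of muriate of potash, x4 = kg of DAP.
Minimize 0.83x1 + 1.3x2 + 0.93x3 + 1.55x4 with:
  0.01x2 + 0.01x4 ≥ 0.02   (sulfur)
  0.47x1 + 0.17x4 ≥ 0.22   (nitrogen)
  0.46x3 ≤ 0.2   (chloride)
  x1 ≤ 3.8
  x1, x2, x3, x4 ≥ 0.
The cheapest feasible vertex uses only triple superphosphate, DAP; urea, muriate of potash are not used. There the sulfur and nitrogen constraints are tight.
Optimal quantities: triple superphosphate = 0.7059 kg, DAP = 1.294 kg.
Total cost: 1.3·0.7059 + 1.55·1.294 = 2.9234.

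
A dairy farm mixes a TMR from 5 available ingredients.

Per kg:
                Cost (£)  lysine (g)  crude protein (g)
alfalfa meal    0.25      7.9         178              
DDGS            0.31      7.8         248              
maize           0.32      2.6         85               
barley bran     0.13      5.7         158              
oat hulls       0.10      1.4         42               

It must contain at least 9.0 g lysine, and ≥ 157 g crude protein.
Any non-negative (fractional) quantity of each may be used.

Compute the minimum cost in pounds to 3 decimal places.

£0.205

Let x1 = kg of alfalfa meal, x2 = kg of DDGS, x3 = kg of maize, x4 = kg of barley bran, x5 = kg of oat hulls.
min 0.25x1 + 0.31x2 + 0.32x3 + 0.13x4 + 0.1x5 with:
  7.9x1 + 7.8x2 + 2.6x3 + 5.7x4 + 1.4x5 ≥ 9   (lysine)
  178x1 + 248x2 + 85x3 + 158x4 + 42x5 ≥ 157   (crude protein)
  x1, x2, x3, x4, x5 ≥ 0.
The optimal basis is {barley bran}; alfalfa meal, DDGS, maize, oat hulls drop out. There the lysine constraint is tight.
That vertex is x4 = 1.579.
Objective = 0.13·1.579 = 0.20527.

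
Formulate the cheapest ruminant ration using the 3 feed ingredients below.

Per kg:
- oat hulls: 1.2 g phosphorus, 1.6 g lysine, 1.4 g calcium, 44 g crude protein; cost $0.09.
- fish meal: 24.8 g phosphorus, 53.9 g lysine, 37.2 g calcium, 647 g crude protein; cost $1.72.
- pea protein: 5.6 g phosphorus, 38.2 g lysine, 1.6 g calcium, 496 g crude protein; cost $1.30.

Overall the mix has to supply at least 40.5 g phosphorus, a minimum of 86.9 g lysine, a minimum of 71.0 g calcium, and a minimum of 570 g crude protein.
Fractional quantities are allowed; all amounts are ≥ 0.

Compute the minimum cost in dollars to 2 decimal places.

Let x1 = kg of oat hulls, x2 = kg of fish meal, x3 = kg of pea protein.
Minimize 0.09x1 + 1.72x2 + 1.3x3 s.t.:
  1.2x1 + 24.8x2 + 5.6x3 ≥ 40.5   (phosphorus)
  1.6x1 + 53.9x2 + 38.2x3 ≥ 86.9   (lysine)
  1.4x1 + 37.2x2 + 1.6x3 ≥ 71   (calcium)
  44x1 + 647x2 + 496x3 ≥ 570   (crude protein)
  x1, x2, x3 ≥ 0.
The minimum-cost mix takes nothing from oat hulls, pea protein — only fish meal. The calcium requirement is met with equality.
So fish meal = 1.909 kg.
Hence cost = 1.72·1.909 = $3.2835.

$3.28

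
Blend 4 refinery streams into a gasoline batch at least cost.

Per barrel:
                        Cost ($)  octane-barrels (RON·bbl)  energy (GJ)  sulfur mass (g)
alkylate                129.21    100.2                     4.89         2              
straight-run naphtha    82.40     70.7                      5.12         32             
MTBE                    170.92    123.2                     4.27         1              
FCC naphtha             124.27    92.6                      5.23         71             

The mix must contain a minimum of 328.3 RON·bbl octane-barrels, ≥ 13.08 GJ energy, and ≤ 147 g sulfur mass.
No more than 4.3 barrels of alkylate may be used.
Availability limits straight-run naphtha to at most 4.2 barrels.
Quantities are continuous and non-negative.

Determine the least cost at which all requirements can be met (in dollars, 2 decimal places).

$386.52

Set it up as a linear program. Let x1 = barrels of alkylate, x2 = barrels of straight-run naphtha, x3 = barrels of MTBE, x4 = barrels of FCC naphtha.
Minimize 129.21x1 + 82.4x2 + 170.92x3 + 124.27x4 s.t.:
  100.2x1 + 70.7x2 + 123.2x3 + 92.6x4 ≥ 328.3   (octane-barrels)
  4.89x1 + 5.12x2 + 4.27x3 + 5.23x4 ≥ 13.08   (energy)
  2x1 + 32x2 + 1x3 + 71x4 ≤ 147   (sulfur mass)
  x1 ≤ 4.3
  x2 ≤ 4.2
  x1, x2, x3, x4 ≥ 0.
The optimal basis is {alkylate, straight-run naphtha}; MTBE, FCC naphtha drop out. The octane-barrels and the straight-run naphtha cap requirements are met with equality.
That vertex is x1 = 0.313, x2 = 4.2.
Objective = 129.21·0.313 + 82.4·4.2 = 386.5227.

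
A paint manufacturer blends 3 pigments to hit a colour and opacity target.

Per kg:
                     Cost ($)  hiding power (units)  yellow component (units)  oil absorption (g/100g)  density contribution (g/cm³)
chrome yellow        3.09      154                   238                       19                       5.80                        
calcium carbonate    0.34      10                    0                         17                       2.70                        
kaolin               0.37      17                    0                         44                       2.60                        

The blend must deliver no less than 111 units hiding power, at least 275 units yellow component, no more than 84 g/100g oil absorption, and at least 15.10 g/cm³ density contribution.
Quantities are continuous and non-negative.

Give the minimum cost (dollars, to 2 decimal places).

Treat it as an LP. Let x1 = kg of chrome yellow, x2 = kg of calcium carbonate, x3 = kg of kaolin.
min 3.09x1 + 0.34x2 + 0.37x3 s.t.:
  154x1 + 10x2 + 17x3 ≥ 111   (hiding power)
  238x1 ≥ 275   (yellow component)
  19x1 + 17x2 + 44x3 ≤ 84   (oil absorption)
  5.8x1 + 2.7x2 + 2.6x3 ≥ 15.1   (density contribution)
  x1, x2, x3 ≥ 0.
The optimal basis is {chrome yellow, calcium carbonate}; kaolin drops out. Binding constraints: yellow component and density contribution.
That vertex is x1 = 1.155, x2 = 3.11.
Total cost: 3.09·1.155 + 0.34·3.11 = 4.6264.

$4.63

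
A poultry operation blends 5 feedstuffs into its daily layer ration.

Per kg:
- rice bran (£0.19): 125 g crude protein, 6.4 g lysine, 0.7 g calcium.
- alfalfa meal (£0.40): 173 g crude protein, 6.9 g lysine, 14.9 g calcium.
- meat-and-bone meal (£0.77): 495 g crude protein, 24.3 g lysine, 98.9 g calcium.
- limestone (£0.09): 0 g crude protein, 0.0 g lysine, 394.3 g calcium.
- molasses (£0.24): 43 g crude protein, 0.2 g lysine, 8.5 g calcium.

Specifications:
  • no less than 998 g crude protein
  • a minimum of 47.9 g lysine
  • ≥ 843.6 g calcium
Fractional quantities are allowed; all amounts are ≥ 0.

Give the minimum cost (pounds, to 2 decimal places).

£1.70

This is a linear program. Let x1 = kg of rice bran, x2 = kg of alfalfa meal, x3 = kg of meat-and-bone meal, x4 = kg of limestone, x5 = kg of molasses.
min 0.19x1 + 0.4x2 + 0.77x3 + 0.09x4 + 0.24x5 with:
  125x1 + 173x2 + 495x3 + 43x5 ≥ 998   (crude protein)
  6.4x1 + 6.9x2 + 24.3x3 + 0.2x5 ≥ 47.9   (lysine)
  0.7x1 + 14.9x2 + 98.9x3 + 394.3x4 + 8.5x5 ≥ 843.6   (calcium)
  x1, x2, x3, x4, x5 ≥ 0.
The cheapest feasible vertex uses only meat-and-bone meal, limestone; rice bran, alfalfa meal, molasses are not used. The crude protein and calcium requirements are met with equality.
So meat-and-bone meal = 2.016 kg, limestone = 1.634 kg.
Cost = 0.77·2.016 + 0.09·1.634 = 1.6994.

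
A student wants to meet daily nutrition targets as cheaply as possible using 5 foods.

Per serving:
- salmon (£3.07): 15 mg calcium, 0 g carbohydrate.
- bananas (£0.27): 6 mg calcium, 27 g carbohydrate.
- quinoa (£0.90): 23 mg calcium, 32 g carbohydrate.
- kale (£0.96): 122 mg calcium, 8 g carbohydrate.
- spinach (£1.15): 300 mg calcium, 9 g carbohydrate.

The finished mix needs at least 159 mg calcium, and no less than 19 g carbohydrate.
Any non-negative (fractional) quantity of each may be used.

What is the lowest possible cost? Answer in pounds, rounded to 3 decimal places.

£0.741

Let x1 = servings of salmon, x2 = servings of bananas, x3 = servings of quinoa, x4 = servings of kale, x5 = servings of spinach.
min 3.07x1 + 0.27x2 + 0.9x3 + 0.96x4 + 1.15x5 with:
  15x1 + 6x2 + 23x3 + 122x4 + 300x5 ≥ 159   (calcium)
  27x2 + 32x3 + 8x4 + 9x5 ≥ 19   (carbohydrate)
  x1, x2, x3, x4, x5 ≥ 0.
The cheapest feasible vertex uses only bananas, spinach; salmon, quinoa, kale are not used. The calcium and carbohydrate requirements are met with equality.
That vertex is x2 = 0.5306, x5 = 0.5194.
Cost = 0.27·0.5306 + 1.15·0.5194 = 0.74057.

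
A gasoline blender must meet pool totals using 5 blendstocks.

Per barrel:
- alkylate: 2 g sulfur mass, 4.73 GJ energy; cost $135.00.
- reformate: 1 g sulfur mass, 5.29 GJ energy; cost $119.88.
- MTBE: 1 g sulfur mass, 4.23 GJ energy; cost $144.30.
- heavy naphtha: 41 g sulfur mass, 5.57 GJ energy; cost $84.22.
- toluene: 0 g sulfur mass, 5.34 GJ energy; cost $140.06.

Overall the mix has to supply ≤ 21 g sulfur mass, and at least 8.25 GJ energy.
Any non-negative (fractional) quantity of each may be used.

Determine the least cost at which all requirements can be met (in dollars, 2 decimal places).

$166.52

Treat it as an LP. Let x1 = barrels of alkylate, x2 = barrels of reformate, x3 = barrels of MTBE, x4 = barrels of heavy naphtha, x5 = barrels of toluene.
Minimize 135x1 + 119.88x2 + 144.3x3 + 84.22x4 + 140.06x5 with:
  2x1 + 1x2 + 1x3 + 41x4 ≤ 21   (sulfur mass)
  4.73x1 + 5.29x2 + 4.23x3 + 5.57x4 + 5.34x5 ≥ 8.25   (energy)
  x1, x2, x3, x4, x5 ≥ 0.
The cheapest feasible vertex uses only reformate, heavy naphtha; alkylate, MTBE, toluene are not used. Binding constraints: sulfur mass and energy.
Optimal quantities: reformate = 1.04713 barrels, heavy naphtha = 0.486655 barrels.
Total cost: 119.88·1.04713 + 84.22·0.486655 = 166.5160.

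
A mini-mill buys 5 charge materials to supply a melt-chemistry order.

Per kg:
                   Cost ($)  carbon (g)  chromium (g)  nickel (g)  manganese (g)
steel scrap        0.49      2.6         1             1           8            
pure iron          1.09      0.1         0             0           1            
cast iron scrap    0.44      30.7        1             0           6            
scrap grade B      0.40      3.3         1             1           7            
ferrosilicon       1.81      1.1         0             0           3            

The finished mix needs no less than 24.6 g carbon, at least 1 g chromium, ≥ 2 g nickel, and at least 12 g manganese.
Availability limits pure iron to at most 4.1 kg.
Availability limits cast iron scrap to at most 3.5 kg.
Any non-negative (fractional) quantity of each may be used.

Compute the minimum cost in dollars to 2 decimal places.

Treat it as an LP. Let x1 = kg of steel scrap, x2 = kg of pure iron, x3 = kg of cast iron scrap, x4 = kg of scrap grade B, x5 = kg of ferrosilicon.
Minimize 0.49x1 + 1.09x2 + 0.44x3 + 0.4x4 + 1.81x5 subject to:
  2.6x1 + 0.1x2 + 30.7x3 + 3.3x4 + 1.1x5 ≥ 24.6   (carbon)
  1x1 + 1x3 + 1x4 ≥ 1   (chromium)
  1x1 + 1x4 ≥ 2   (nickel)
  8x1 + 1x2 + 6x3 + 7x4 + 3x5 ≥ 12   (manganese)
  x2 ≤ 4.1
  x3 ≤ 3.5
  x1, x2, x3, x4, x5 ≥ 0.
The optimal basis is {cast iron scrap, scrap grade B}; steel scrap, pure iron, ferrosilicon drop out. There the carbon and nickel constraints are tight.
Solving gives x3 = 0.5863, x4 = 2.
Objective = 0.44·0.5863 + 0.4·2 = 1.0580.

$1.06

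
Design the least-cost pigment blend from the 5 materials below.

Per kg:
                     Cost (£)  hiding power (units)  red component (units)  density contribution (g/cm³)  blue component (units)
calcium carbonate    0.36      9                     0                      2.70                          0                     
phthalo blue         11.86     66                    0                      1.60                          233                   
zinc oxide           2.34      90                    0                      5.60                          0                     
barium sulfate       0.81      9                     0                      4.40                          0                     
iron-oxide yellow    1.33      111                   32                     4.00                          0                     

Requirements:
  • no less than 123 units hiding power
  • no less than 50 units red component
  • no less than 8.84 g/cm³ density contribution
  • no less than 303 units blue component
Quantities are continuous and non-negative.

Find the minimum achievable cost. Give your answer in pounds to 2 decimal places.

£17.57

Set it up as a linear program. Let x1 = kg of calcium carbonate, x2 = kg of phthalo blue, x3 = kg of zinc oxide, x4 = kg of barium sulfate, x5 = kg of iron-oxide yellow.
min 0.36x1 + 11.86x2 + 2.34x3 + 0.81x4 + 1.33x5 subject to:
  9x1 + 66x2 + 90x3 + 9x4 + 111x5 ≥ 123   (hiding power)
  32x5 ≥ 50   (red component)
  2.7x1 + 1.6x2 + 5.6x3 + 4.4x4 + 4x5 ≥ 8.84   (density contribution)
  233x2 ≥ 303   (blue component)
  x1, x2, x3, x4, x5 ≥ 0.
The cheapest feasible vertex uses only calcium carbonate, phthalo blue, iron-oxide yellow; zinc oxide, barium sulfate are not used. Binding constraints: red component, density contribution, blue component.
That vertex is x1 = 0.18863, x2 = 1.3004, x5 = 1.5625.
Objective = 0.36·0.18863 + 11.86·1.3004 + 1.33·1.5625 = 17.5688.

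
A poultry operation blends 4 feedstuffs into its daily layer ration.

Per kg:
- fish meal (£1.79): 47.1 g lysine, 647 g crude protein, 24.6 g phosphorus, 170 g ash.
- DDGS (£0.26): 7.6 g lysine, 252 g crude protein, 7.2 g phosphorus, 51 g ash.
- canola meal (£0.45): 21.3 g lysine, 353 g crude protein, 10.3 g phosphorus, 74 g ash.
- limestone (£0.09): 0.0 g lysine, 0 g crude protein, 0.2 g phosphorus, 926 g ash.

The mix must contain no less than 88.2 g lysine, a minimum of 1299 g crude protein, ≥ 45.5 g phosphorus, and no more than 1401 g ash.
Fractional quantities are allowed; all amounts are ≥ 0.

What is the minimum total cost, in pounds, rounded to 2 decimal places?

£1.94

Treat it as an LP. Let x1 = kg of fish meal, x2 = kg of DDGS, x3 = kg of canola meal, x4 = kg of limestone.
min 1.79x1 + 0.26x2 + 0.45x3 + 0.09x4 s.t.:
  47.1x1 + 7.6x2 + 21.3x3 ≥ 88.2   (lysine)
  647x1 + 252x2 + 353x3 ≥ 1299   (crude protein)
  24.6x1 + 7.2x2 + 10.3x3 + 0.2x4 ≥ 45.5   (phosphorus)
  170x1 + 51x2 + 74x3 + 926x4 ≤ 1401   (ash)
  x1, x2, x3, x4 ≥ 0.
The optimal basis is {DDGS, canola meal}; fish meal, limestone drop out. There the lysine and phosphorus constraints are tight.
So DDGS = 0.8083 kg, canola meal = 3.852 kg.
Hence cost = 0.26·0.8083 + 0.45·3.852 = £1.9436.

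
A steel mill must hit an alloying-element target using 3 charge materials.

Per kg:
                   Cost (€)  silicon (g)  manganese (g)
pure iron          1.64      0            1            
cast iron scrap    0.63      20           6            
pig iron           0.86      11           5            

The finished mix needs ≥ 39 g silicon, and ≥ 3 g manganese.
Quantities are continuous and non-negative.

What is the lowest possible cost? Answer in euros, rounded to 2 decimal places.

€1.23

Treat it as an LP. Let x1 = kg of pure iron, x2 = kg of cast iron scrap, x3 = kg of pig iron.
Minimise 1.64x1 + 0.63x2 + 0.86x3 subject to:
  20x2 + 11x3 ≥ 39   (silicon)
  1x1 + 6x2 + 5x3 ≥ 3   (manganese)
  x1, x2, x3 ≥ 0.
At the optimum only cast iron scrap is positive (pure iron, pig iron = 0). Binding constraint: silicon.
Solving gives x2 = 1.95.
Cost = 0.63·1.95 = 1.2285.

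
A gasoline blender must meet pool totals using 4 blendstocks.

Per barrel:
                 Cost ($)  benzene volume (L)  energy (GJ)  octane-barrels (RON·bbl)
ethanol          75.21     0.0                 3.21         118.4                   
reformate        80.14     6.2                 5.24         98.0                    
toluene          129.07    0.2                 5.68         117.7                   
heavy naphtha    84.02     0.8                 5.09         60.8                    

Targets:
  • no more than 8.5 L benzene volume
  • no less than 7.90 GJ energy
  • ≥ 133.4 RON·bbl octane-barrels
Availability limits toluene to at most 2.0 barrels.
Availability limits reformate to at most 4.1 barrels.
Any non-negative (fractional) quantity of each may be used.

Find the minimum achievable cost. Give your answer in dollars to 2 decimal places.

$121.82

Let x1 = barrels of ethanol, x2 = barrels of reformate, x3 = barrels of toluene, x4 = barrels of heavy naphtha.
Minimize 75.21x1 + 80.14x2 + 129.07x3 + 84.02x4 s.t.:
  6.2x2 + 0.2x3 + 0.8x4 ≤ 8.5   (benzene volume)
  3.21x1 + 5.24x2 + 5.68x3 + 5.09x4 ≥ 7.9   (energy)
  118.4x1 + 98x2 + 117.7x3 + 60.8x4 ≥ 133.4   (octane-barrels)
  x3 ≤ 2
  x2 ≤ 4.1
  x1, x2, x3, x4 ≥ 0.
The minimum-cost mix takes nothing from ethanol, toluene — only reformate, heavy naphtha. The benzene volume and energy requirements are met with equality.
Solving gives x2 = 1.35, x4 = 0.1622.
Objective = 80.14·1.35 + 84.02·0.1622 = 121.8170.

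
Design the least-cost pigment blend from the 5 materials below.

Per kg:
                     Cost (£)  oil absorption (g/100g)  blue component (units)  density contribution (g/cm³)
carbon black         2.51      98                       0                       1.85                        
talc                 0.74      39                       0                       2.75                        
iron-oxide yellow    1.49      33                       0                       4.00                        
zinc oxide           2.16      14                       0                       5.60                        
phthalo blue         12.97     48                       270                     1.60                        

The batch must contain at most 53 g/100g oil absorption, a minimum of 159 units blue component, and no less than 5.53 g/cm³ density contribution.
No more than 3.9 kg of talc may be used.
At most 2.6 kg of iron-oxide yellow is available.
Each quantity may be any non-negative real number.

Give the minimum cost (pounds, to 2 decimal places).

Let x1 = kg of carbon black, x2 = kg of talc, x3 = kg of iron-oxide yellow, x4 = kg of zinc oxide, x5 = kg of phthalo blue.
Minimise 2.51x1 + 0.74x2 + 1.49x3 + 2.16x4 + 12.97x5 with:
  98x1 + 39x2 + 33x3 + 14x4 + 48x5 ≤ 53   (oil absorption)
  270x5 ≥ 159   (blue component)
  1.85x1 + 2.75x2 + 4x3 + 5.6x4 + 1.6x5 ≥ 5.53   (density contribution)
  x2 ≤ 3.9
  x3 ≤ 2.6
  x1, x2, x3, x4, x5 ≥ 0.
The minimum-cost mix takes nothing from carbon black, iron-oxide yellow — only talc, zinc oxide, phthalo blue. Binding constraints: oil absorption, blue component, density contribution.
That vertex is x2 = 0.4129, x4 = 0.6165, x5 = 0.5889.
Hence cost = 0.74·0.4129 + 2.16·0.6165 + 12.97·0.5889 = £9.2752.

£9.28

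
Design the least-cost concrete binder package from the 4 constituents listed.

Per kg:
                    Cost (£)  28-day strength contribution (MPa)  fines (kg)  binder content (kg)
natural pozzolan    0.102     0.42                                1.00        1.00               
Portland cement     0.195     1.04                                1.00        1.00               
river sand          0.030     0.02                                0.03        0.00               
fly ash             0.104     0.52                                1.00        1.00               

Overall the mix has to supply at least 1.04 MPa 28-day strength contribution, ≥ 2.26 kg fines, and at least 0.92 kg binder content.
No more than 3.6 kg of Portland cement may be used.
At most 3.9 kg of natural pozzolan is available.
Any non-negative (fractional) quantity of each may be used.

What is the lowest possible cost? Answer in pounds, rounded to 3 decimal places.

£0.232

Let x1 = kg of natural pozzolan, x2 = kg of Portland cement, x3 = kg of river sand, x4 = kg of fly ash.
min 0.102x1 + 0.195x2 + 0.03x3 + 0.104x4 subject to:
  0.42x1 + 1.04x2 + 0.02x3 + 0.52x4 ≥ 1.04   (28-day strength contribution)
  1x1 + 1x2 + 0.03x3 + 1x4 ≥ 2.26   (fines)
  1x1 + 1x2 + 1x4 ≥ 0.92   (binder content)
  x2 ≤ 3.6
  x1 ≤ 3.9
  x1, x2, x3, x4 ≥ 0.
The optimal basis is {natural pozzolan, fly ash}; Portland cement, river sand drop out. There the 28-day strength contribution and fines constraints are tight.
That vertex is x1 = 1.352, x4 = 0.908.
Hence cost = 0.102·1.352 + 0.104·0.908 = £0.23234.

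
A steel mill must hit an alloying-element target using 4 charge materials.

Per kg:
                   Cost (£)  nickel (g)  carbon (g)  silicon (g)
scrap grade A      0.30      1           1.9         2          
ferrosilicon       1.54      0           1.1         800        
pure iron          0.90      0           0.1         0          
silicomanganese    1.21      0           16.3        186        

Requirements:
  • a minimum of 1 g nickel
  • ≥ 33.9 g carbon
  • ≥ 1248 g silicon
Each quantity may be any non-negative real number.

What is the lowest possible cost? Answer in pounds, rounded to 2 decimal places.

Let x1 = kg of scrap grade A, x2 = kg of ferrosilicon, x3 = kg of pure iron, x4 = kg of silicomanganese.
Minimise 0.3x1 + 1.54x2 + 0.9x3 + 1.21x4 subject to:
  1x1 ≥ 1   (nickel)
  1.9x1 + 1.1x2 + 0.1x3 + 16.3x4 ≥ 33.9   (carbon)
  2x1 + 800x2 + 186x4 ≥ 1248   (silicon)
  x1, x2, x3, x4 ≥ 0.
The cheapest feasible vertex uses only scrap grade A, ferrosilicon, silicomanganese; pure iron is not used. The nickel, carbon, silicon requirements are met with equality.
So scrap grade A = 1 kg, ferrosilicon = 1.119 kg, silicomanganese = 1.888 kg.
Total cost: 0.3·1 + 1.54·1.119 + 1.21·1.888 = 4.3077.

£4.31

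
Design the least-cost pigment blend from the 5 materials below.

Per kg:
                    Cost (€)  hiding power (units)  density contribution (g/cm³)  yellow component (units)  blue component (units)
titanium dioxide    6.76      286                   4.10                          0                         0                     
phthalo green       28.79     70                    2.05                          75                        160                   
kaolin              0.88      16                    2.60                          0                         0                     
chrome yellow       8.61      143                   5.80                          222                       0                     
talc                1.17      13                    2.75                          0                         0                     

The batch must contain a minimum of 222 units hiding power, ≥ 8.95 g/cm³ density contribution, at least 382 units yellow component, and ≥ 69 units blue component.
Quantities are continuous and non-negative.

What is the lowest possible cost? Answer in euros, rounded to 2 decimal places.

Treat it as an LP. Let x1 = kg of titanium dioxide, x2 = kg of phthalo green, x3 = kg of kaolin, x4 = kg of chrome yellow, x5 = kg of talc.
Minimise 6.76x1 + 28.79x2 + 0.88x3 + 8.61x4 + 1.17x5 s.t.:
  286x1 + 70x2 + 16x3 + 143x4 + 13x5 ≥ 222   (hiding power)
  4.1x1 + 2.05x2 + 2.6x3 + 5.8x4 + 2.75x5 ≥ 8.95   (density contribution)
  75x2 + 222x4 ≥ 382   (yellow component)
  160x2 ≥ 69   (blue component)
  x1, x2, x3, x4, x5 ≥ 0.
At the optimum only phthalo green, chrome yellow are positive (titanium dioxide, kaolin, talc = 0). There the yellow component and blue component constraints are tight.
So phthalo green = 0.4313 kg, chrome yellow = 1.575 kg.
Hence cost = 28.79·0.4313 + 8.61·1.575 = €25.9779.

€25.98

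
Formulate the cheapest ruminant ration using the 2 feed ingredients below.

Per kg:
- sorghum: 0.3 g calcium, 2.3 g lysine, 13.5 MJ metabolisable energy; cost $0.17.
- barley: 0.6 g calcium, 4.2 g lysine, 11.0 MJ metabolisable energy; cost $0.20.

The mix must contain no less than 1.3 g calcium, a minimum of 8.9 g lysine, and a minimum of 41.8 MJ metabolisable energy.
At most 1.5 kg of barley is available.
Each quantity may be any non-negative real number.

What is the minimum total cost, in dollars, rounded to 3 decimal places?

$0.591

Treat it as an LP. Let x1 = kg of sorghum, x2 = kg of barley.
min 0.17x1 + 0.2x2 with:
  0.3x1 + 0.6x2 ≥ 1.3   (calcium)
  2.3x1 + 4.2x2 ≥ 8.9   (lysine)
  13.5x1 + 11x2 ≥ 41.8   (metabolisable energy)
  x2 ≤ 1.5
  x1, x2 ≥ 0.
Both inputs are positive at the optimum. There the calcium and metabolisable energy constraints are tight.
Optimal quantities: sorghum = 2.246 kg, barley = 1.044 kg.
Hence cost = 0.17·2.246 + 0.2·1.044 = $0.59062.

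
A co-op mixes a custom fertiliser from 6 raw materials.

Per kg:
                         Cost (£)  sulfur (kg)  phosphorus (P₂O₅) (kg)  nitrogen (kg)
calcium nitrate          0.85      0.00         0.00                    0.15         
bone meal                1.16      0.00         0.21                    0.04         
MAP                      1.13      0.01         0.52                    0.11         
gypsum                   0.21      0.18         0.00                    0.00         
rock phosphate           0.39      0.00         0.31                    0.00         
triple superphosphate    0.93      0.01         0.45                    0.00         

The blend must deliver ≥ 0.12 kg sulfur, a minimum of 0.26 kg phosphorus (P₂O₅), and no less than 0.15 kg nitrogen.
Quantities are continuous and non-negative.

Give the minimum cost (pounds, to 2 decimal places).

Treat it as an LP. Let x1 = kg of calcium nitrate, x2 = kg of bone meal, x3 = kg of MAP, x4 = kg of gypsum, x5 = kg of rock phosphate, x6 = kg of triple superphosphate.
Minimise 0.85x1 + 1.16x2 + 1.13x3 + 0.21x4 + 0.39x5 + 0.93x6 subject to:
  0.01x3 + 0.18x4 + 0.01x6 ≥ 0.12   (sulfur)
  0.21x2 + 0.52x3 + 0.31x5 + 0.45x6 ≥ 0.26   (phosphorus (P₂O₅))
  0.15x1 + 0.04x2 + 0.11x3 ≥ 0.15   (nitrogen)
  x1, x2, x3, x4, x5, x6 ≥ 0.
The cheapest feasible vertex uses only calcium nitrate, MAP, gypsum; bone meal, rock phosphate, triple superphosphate are not used. Binding constraints: sulfur, phosphorus (P₂O₅), nitrogen.
That vertex is x1 = 0.6333, x3 = 0.5, x4 = 0.6389.
Total cost: 0.85·0.6333 + 1.13·0.5 + 0.21·0.6389 = 1.2375.

£1.24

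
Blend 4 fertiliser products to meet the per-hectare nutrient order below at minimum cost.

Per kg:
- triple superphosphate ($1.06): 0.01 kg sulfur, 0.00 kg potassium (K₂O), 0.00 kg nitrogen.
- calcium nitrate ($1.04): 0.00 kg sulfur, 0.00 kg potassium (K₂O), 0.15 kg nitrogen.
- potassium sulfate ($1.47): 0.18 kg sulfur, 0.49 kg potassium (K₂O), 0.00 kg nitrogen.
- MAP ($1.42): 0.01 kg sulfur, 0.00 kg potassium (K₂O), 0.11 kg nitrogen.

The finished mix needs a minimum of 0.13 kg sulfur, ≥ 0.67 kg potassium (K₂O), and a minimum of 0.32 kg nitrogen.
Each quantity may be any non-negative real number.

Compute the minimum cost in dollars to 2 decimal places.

Let x1 = kg of triple superphosphate, x2 = kg of calcium nitrate, x3 = kg of potassium sulfate, x4 = kg of MAP.
Minimise 1.06x1 + 1.04x2 + 1.47x3 + 1.42x4 s.t.:
  0.01x1 + 0.18x3 + 0.01x4 ≥ 0.13   (sulfur)
  0.49x3 ≥ 0.67   (potassium (K₂O))
  0.15x2 + 0.11x4 ≥ 0.32   (nitrogen)
  x1, x2, x3, x4 ≥ 0.
The cheapest feasible vertex uses only calcium nitrate, potassium sulfate; triple superphosphate, MAP are not used. The potassium (K₂O) and nitrogen requirements are met with equality.
Solving gives x2 = 2.133, x3 = 1.367.
Hence cost = 1.04·2.133 + 1.47·1.367 = $4.2278.

$4.23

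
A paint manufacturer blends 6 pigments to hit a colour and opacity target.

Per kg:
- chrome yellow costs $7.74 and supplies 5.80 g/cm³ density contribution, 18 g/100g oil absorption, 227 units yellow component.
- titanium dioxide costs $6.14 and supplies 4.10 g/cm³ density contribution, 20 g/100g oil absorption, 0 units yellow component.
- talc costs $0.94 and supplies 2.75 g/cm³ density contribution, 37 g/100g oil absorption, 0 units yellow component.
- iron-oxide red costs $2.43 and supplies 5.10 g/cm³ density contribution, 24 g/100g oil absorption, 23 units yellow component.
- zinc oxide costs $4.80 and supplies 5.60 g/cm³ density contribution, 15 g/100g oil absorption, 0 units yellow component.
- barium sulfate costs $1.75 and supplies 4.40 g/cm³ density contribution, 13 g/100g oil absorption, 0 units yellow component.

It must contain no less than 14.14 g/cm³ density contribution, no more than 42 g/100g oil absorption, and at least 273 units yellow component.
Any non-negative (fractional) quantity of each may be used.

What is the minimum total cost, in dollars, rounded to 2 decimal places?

$13.52

Let x1 = kg of chrome yellow, x2 = kg of titanium dioxide, x3 = kg of talc, x4 = kg of iron-oxide red, x5 = kg of zinc oxide, x6 = kg of barium sulfate.
Minimize 7.74x1 + 6.14x2 + 0.94x3 + 2.43x4 + 4.8x5 + 1.75x6 with:
  5.8x1 + 4.1x2 + 2.75x3 + 5.1x4 + 5.6x5 + 4.4x6 ≥ 14.14   (density contribution)
  18x1 + 20x2 + 37x3 + 24x4 + 15x5 + 13x6 ≤ 42   (oil absorption)
  227x1 + 23x4 ≥ 273   (yellow component)
  x1, x2, x3, x4, x5, x6 ≥ 0.
The cheapest feasible vertex uses only chrome yellow, zinc oxide, barium sulfate; titanium dioxide, talc, iron-oxide red are not used. The density contribution, oil absorption, yellow component requirements are met with equality.
So chrome yellow = 1.203 kg, zinc oxide = 0.5279 kg, barium sulfate = 0.9564 kg.
Cost = 7.74·1.203 + 4.8·0.5279 + 1.75·0.9564 = 13.5188.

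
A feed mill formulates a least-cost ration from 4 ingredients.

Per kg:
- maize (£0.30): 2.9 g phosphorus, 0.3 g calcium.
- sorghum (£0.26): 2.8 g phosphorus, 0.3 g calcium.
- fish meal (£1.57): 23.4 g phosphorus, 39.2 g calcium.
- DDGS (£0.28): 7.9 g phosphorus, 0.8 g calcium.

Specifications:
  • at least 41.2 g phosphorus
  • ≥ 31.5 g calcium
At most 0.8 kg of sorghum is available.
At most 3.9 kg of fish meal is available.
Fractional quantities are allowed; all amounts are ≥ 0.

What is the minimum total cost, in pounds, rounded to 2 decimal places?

Let x1 = kg of maize, x2 = kg of sorghum, x3 = kg of fish meal, x4 = kg of DDGS.
Minimize 0.3x1 + 0.26x2 + 1.57x3 + 0.28x4 s.t.:
  2.9x1 + 2.8x2 + 23.4x3 + 7.9x4 ≥ 41.2   (phosphorus)
  0.3x1 + 0.3x2 + 39.2x3 + 0.8x4 ≥ 31.5   (calcium)
  x2 ≤ 0.8
  x3 ≤ 3.9
  x1, x2, x3, x4 ≥ 0.
The minimum-cost mix takes nothing from maize, sorghum — only fish meal, DDGS. The phosphorus and calcium requirements are met with equality.
That vertex is x3 = 0.742, x4 = 3.017.
Total cost: 1.57·0.742 + 0.28·3.017 = 2.0097.

£2.01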